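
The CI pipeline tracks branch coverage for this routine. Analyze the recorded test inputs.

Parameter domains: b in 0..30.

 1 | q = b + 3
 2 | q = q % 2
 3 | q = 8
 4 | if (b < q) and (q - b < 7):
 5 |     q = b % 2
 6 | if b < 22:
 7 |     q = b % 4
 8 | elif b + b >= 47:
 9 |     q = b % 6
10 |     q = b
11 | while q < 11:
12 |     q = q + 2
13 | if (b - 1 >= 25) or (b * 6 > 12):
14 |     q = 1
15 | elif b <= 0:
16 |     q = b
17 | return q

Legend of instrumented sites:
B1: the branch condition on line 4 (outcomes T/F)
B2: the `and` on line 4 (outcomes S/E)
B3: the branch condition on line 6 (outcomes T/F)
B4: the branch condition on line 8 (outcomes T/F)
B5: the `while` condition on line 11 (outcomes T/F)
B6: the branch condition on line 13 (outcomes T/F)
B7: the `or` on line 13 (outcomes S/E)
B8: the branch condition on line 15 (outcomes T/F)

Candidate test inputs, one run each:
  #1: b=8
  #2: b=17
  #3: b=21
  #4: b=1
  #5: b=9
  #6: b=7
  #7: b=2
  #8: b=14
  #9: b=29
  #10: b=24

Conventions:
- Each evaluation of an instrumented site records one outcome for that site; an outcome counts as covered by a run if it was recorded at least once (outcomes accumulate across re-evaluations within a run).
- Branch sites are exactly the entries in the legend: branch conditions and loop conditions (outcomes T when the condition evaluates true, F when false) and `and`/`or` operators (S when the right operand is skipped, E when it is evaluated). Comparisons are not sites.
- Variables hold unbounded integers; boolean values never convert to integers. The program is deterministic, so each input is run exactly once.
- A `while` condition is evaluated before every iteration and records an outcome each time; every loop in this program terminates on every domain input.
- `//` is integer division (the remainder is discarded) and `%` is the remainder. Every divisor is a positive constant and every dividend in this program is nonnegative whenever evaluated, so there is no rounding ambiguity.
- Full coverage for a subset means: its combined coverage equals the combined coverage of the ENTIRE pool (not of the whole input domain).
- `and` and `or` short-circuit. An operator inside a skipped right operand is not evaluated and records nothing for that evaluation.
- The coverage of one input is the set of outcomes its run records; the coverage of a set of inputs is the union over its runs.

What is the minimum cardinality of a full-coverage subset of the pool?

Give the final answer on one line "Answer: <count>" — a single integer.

run #1 (b=8) runs B2->S, B1->F, B3->T, B5->T, B5->T, B5->T, B5->T, B5->T, B5->T, B5->F, B7->E, B6->T; records B1=F, B2=S, B3=T, B5=T, B5=F, B6=T, B7=E
run #2 (b=17) runs B2->S, B1->F, B3->T, B5->T, B5->T, B5->T, B5->T, B5->T, B5->F, B7->E, B6->T; records B1=F, B2=S, B3=T, B5=T, B5=F, B6=T, B7=E
run #3 (b=21) runs B2->S, B1->F, B3->T, B5->T, B5->T, B5->T, B5->T, B5->T, B5->F, B7->E, B6->T; records B1=F, B2=S, B3=T, B5=T, B5=F, B6=T, B7=E
run #4 (b=1) runs B2->E, B1->F, B3->T, B5->T, B5->T, B5->T, B5->T, B5->T, B5->F, B7->E, B6->F, B8->F; records B1=F, B2=E, B3=T, B5=T, B5=F, B6=F, B7=E, B8=F
run #5 (b=9) runs B2->S, B1->F, B3->T, B5->T, B5->T, B5->T, B5->T, B5->T, B5->F, B7->E, B6->T; records B1=F, B2=S, B3=T, B5=T, B5=F, B6=T, B7=E
run #6 (b=7) runs B2->E, B1->T, B3->T, B5->T, B5->T, B5->T, B5->T, B5->F, B7->E, B6->T; records B1=T, B2=E, B3=T, B5=T, B5=F, B6=T, B7=E
run #7 (b=2) runs B2->E, B1->T, B3->T, B5->T, B5->T, B5->T, B5->T, B5->T, B5->F, B7->E, B6->F, B8->F; records B1=T, B2=E, B3=T, B5=T, B5=F, B6=F, B7=E, B8=F
run #8 (b=14) runs B2->S, B1->F, B3->T, B5->T, B5->T, B5->T, B5->T, B5->T, B5->F, B7->E, B6->T; records B1=F, B2=S, B3=T, B5=T, B5=F, B6=T, B7=E
run #9 (b=29) runs B2->S, B1->F, B3->F, B4->T, B5->F, B7->S, B6->T; records B1=F, B2=S, B3=F, B4=T, B5=F, B6=T, B7=S
run #10 (b=24) runs B2->S, B1->F, B3->F, B4->T, B5->F, B7->E, B6->T; records B1=F, B2=S, B3=F, B4=T, B5=F, B6=T, B7=E
pool-wide coverage (14 outcomes): B1=T, B1=F, B2=S, B2=E, B3=T, B3=F, B4=T, B5=T, B5=F, B6=T, B6=F, B7=S, B7=E, B8=F
checked all size-1 subsets: none covers 14 outcomes (max 8/14)
size 2: inputs {7, 9} cover all 14 outcomes, and no lexicographically smaller subset of this size does

Answer: 2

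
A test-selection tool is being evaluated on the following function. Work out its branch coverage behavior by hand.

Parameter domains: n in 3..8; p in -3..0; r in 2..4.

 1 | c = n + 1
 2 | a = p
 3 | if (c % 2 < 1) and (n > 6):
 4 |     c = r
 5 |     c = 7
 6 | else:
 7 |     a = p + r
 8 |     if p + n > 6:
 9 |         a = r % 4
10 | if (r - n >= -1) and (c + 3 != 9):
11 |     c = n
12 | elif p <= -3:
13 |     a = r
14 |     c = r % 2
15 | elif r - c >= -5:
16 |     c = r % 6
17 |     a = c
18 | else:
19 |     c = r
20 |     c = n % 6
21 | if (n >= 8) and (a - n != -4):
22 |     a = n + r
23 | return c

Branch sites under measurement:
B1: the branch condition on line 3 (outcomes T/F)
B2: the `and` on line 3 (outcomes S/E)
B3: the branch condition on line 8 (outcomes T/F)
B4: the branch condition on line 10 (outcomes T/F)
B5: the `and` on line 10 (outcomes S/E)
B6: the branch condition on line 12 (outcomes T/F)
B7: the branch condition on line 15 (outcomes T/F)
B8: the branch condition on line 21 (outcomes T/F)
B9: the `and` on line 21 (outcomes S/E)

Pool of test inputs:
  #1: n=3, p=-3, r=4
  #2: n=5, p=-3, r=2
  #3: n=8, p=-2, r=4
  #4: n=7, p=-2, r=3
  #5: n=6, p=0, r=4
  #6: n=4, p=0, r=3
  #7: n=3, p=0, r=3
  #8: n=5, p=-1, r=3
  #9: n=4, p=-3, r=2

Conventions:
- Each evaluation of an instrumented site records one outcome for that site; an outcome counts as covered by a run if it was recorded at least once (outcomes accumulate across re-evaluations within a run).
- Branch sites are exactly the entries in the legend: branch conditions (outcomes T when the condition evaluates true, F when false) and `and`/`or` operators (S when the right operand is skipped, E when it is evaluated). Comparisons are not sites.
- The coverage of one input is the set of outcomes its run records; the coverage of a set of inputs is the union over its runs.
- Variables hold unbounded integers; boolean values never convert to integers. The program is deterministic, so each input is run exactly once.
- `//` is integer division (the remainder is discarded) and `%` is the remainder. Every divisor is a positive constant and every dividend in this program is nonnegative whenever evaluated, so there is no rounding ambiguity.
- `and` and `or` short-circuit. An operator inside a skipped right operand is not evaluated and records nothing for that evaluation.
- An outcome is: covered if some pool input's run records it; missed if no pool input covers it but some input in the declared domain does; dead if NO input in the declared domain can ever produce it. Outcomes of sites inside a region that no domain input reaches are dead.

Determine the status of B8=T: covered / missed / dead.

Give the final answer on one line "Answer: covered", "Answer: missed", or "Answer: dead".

no pool input records B8=T
but domain input (n=8, p=-3, r=2) does record it -> reachable, so missed

Answer: missed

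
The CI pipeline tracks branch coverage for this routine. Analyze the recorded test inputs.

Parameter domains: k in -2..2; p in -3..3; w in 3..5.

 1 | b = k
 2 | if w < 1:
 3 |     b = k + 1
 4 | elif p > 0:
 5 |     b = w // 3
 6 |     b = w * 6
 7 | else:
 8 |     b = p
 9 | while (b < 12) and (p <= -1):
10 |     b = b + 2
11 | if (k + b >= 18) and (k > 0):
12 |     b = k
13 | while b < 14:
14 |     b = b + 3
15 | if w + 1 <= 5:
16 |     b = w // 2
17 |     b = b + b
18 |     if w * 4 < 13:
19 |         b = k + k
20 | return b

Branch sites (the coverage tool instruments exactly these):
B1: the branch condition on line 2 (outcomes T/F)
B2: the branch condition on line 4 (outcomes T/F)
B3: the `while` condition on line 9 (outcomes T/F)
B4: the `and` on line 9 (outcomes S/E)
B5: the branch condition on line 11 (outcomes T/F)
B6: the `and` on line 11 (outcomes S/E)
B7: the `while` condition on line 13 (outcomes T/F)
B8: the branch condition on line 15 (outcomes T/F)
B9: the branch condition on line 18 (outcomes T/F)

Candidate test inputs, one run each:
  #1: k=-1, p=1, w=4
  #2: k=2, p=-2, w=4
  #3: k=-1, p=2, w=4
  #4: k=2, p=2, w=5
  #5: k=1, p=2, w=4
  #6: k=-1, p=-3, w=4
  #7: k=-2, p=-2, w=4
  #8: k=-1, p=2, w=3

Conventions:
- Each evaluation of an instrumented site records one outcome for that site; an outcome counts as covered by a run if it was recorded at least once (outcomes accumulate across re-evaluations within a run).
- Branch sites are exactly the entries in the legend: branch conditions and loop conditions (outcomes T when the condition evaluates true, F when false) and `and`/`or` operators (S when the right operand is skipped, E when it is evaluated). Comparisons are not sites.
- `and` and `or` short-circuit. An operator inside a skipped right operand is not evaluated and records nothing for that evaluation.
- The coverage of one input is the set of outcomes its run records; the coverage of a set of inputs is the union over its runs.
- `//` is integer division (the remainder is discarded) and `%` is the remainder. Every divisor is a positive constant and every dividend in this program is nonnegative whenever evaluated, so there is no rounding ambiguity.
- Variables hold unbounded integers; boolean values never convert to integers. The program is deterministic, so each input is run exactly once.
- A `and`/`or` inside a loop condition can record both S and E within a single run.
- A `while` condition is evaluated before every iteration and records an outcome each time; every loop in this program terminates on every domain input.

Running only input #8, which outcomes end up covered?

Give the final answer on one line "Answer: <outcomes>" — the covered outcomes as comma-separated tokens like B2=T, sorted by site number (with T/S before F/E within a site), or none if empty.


Event log for input #8 (k=-1, p=2, w=3):
  B1->F, B2->T, B4->S, B3->F, B6->S, B5->F, B7->F, B8->T, B9->T
collecting distinct outcomes: B1=F, B2=T, B3=F, B4=S, B5=F, B6=S, B7=F, B8=T, B9=T
Answer: B1=F, B2=T, B3=F, B4=S, B5=F, B6=S, B7=F, B8=T, B9=T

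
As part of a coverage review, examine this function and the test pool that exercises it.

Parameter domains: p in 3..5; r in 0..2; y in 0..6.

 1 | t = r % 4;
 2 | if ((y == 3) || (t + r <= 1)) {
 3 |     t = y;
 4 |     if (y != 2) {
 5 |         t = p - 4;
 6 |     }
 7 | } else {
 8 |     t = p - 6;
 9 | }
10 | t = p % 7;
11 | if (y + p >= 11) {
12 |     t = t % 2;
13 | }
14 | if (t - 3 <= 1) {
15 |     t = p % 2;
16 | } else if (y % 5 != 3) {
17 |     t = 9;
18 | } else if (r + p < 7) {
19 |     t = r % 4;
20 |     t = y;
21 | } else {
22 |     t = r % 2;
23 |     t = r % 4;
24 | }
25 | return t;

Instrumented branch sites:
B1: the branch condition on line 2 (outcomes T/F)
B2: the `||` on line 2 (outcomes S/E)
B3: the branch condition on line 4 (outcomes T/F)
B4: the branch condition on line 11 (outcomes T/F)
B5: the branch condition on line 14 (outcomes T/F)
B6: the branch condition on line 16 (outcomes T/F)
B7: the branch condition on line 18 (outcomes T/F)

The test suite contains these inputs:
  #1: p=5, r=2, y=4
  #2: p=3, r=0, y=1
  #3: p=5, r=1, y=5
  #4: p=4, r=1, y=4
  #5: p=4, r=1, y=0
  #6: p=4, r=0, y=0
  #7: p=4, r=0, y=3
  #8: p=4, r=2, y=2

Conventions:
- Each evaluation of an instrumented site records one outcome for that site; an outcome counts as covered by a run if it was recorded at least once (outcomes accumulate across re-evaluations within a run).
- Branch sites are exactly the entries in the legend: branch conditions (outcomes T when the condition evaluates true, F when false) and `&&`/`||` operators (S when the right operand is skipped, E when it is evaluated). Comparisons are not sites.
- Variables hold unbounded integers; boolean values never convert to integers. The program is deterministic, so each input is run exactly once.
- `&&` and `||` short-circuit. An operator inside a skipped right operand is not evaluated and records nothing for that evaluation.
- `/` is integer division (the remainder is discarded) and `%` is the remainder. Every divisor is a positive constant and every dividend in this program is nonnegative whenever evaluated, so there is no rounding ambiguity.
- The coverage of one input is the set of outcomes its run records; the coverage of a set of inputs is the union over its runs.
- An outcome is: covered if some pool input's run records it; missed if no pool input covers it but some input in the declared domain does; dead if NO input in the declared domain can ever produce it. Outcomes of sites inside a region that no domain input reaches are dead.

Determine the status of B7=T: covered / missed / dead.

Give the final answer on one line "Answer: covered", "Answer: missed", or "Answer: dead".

no pool input records B7=T
but domain input (p=5, r=0, y=3) does record it -> reachable, so missed

Answer: missed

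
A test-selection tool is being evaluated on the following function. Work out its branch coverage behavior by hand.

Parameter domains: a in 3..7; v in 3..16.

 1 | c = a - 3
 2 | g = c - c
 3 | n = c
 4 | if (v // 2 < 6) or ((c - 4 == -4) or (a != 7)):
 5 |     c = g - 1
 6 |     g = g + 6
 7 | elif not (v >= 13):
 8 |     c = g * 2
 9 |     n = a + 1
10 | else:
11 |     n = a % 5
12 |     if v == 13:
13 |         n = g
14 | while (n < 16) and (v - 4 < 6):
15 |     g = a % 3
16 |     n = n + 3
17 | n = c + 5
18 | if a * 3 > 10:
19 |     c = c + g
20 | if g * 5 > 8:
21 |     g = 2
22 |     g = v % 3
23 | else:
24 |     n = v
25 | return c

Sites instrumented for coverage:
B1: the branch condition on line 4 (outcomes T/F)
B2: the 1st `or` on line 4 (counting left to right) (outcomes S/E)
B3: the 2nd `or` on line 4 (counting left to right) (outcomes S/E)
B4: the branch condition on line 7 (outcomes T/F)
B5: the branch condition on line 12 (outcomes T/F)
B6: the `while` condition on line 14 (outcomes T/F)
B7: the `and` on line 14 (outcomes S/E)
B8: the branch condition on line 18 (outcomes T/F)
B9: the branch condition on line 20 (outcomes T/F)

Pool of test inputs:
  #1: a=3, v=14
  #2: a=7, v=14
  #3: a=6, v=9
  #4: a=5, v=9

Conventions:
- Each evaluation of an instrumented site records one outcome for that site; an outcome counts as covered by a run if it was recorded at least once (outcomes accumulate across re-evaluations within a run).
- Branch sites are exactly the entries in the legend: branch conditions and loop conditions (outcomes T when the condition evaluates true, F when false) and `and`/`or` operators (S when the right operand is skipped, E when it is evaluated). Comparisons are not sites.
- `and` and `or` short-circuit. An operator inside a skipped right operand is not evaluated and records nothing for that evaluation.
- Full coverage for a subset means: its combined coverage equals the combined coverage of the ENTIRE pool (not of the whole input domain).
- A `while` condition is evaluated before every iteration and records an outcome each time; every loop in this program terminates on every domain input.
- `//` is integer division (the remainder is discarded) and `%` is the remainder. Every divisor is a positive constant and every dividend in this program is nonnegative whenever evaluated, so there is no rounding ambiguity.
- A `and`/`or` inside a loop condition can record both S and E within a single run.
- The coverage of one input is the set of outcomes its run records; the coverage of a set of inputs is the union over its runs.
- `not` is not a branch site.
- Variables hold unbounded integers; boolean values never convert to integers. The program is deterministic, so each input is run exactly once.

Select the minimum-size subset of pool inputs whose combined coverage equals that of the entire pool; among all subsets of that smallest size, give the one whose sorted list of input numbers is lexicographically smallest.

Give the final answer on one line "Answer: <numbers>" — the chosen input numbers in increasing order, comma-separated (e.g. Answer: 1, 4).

input #1, a=3, v=14: events B2->E, B3->S, B1->T, B7->E, B6->F, B8->F, B9->T; outcomes B1=T, B2=E, B3=S, B6=F, B7=E, B8=F, B9=T
input #2, a=7, v=14: events B2->E, B3->E, B1->F, B4->F, B5->F, B7->E, B6->F, B8->T, B9->F; outcomes B1=F, B2=E, B3=E, B4=F, B5=F, B6=F, B7=E, B8=T, B9=F
input #3, a=6, v=9: events B2->S, B1->T, B7->E, B6->T, B7->E, B6->T, B7->E, B6->T, B7->E, B6->T, B7->E, B6->T, B7->S, B6->F, ...; outcomes B1=T, B2=S, B6=T, B6=F, B7=S, B7=E, B8=T, B9=F
input #4, a=5, v=9: events B2->S, B1->T, B7->E, B6->T, B7->E, B6->T, B7->E, B6->T, B7->E, B6->T, B7->E, B6->T, B7->S, B6->F, ...; outcomes B1=T, B2=S, B6=T, B6=F, B7=S, B7=E, B8=T, B9=T
pool-wide coverage (16 outcomes): B1=T, B1=F, B2=S, B2=E, B3=S, B3=E, B4=F, B5=F, B6=T, B6=F, B7=S, B7=E, B8=T, B8=F, B9=T, B9=F
no size-1 subset reaches all 16 outcomes (best union: 9/16)
no size-2 subset reaches all 16 outcomes (best union: 14/16)
the canonical winner is {1, 2, 3}: size 3, full 16-outcome coverage, earliest index list among size-3 covers

Answer: 1, 2, 3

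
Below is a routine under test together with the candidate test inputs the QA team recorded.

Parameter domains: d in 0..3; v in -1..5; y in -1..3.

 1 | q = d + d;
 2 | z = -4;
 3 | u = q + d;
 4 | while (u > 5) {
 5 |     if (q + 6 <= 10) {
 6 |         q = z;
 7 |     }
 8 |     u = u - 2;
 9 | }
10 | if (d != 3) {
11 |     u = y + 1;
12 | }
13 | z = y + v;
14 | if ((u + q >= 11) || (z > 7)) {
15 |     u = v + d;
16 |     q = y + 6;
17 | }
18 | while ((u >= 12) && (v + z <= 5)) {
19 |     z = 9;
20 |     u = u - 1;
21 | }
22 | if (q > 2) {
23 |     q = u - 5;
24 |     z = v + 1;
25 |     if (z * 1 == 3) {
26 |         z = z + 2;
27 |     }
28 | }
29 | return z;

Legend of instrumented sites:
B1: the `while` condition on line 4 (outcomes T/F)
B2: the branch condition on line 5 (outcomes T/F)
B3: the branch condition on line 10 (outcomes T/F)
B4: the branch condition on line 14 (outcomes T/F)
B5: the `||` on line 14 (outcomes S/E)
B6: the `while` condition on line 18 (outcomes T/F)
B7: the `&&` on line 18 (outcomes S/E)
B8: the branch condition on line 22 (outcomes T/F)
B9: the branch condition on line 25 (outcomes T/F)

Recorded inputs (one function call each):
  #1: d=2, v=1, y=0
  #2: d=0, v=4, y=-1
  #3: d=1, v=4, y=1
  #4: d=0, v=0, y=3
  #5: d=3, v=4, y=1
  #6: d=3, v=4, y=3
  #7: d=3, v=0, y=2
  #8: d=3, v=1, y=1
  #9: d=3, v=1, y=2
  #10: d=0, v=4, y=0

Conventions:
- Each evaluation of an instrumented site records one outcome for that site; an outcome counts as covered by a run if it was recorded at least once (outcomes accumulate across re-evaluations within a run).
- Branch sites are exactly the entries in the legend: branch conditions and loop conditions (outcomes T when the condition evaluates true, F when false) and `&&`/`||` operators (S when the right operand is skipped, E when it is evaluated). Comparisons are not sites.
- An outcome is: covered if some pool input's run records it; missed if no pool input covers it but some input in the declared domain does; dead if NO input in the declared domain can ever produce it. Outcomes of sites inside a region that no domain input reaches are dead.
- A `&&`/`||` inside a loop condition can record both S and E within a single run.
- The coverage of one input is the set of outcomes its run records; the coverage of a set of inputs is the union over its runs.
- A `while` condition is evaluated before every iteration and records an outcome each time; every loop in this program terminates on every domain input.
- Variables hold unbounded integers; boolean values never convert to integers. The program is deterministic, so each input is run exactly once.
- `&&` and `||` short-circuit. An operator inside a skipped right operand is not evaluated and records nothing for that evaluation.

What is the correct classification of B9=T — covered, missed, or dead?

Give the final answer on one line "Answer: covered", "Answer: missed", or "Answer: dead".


no pool input records B9=T
but domain input (d=3, v=2, y=-1) does record it -> reachable, so missed
Answer: missed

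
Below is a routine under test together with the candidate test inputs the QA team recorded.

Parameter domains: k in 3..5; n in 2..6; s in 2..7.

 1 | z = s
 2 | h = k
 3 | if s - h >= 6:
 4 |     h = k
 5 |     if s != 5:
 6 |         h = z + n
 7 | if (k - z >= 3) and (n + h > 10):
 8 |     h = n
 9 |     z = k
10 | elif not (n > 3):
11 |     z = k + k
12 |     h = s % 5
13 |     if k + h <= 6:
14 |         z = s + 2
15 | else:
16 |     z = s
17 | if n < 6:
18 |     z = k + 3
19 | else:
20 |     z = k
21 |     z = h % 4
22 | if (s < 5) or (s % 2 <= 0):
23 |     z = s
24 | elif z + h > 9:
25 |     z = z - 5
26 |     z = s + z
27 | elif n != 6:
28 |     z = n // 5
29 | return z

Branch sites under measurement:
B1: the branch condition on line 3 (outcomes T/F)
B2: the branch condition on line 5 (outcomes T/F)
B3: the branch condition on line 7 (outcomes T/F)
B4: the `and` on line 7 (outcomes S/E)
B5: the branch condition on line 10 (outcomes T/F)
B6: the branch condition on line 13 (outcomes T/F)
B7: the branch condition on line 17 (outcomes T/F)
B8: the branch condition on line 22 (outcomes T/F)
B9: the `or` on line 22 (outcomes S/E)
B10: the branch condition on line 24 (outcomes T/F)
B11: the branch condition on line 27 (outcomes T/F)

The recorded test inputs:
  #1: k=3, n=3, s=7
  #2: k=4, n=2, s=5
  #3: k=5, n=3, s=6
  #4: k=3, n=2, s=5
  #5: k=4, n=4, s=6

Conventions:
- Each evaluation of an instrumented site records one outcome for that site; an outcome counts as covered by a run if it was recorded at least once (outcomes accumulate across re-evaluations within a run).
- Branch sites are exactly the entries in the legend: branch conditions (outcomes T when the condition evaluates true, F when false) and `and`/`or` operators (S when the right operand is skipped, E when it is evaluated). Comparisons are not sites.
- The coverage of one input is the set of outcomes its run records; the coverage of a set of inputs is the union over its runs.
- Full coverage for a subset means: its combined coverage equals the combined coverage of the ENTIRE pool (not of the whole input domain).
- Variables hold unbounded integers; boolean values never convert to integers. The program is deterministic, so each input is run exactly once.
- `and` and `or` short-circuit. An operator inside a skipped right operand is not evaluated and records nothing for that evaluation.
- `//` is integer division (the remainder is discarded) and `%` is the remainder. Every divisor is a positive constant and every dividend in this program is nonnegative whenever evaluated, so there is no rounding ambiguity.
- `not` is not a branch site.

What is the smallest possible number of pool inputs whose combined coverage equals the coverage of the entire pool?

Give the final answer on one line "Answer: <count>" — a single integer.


input #1 (k=3, n=3, s=7): events B1->F, B4->S, B3->F, B5->T, B6->T, B7->T, B9->E, B8->F, B10->F, B11->T; covers B1=F, B3=F, B4=S, B5=T, B6=T, B7=T, B8=F, B9=E, B10=F, B11=T
input #2 (k=4, n=2, s=5): events B1->F, B4->S, B3->F, B5->T, B6->T, B7->T, B9->E, B8->F, B10->F, B11->T; covers B1=F, B3=F, B4=S, B5=T, B6=T, B7=T, B8=F, B9=E, B10=F, B11=T
input #3 (k=5, n=3, s=6): events B1->F, B4->S, B3->F, B5->T, B6->T, B7->T, B9->E, B8->T; covers B1=F, B3=F, B4=S, B5=T, B6=T, B7=T, B8=T, B9=E
input #4 (k=3, n=2, s=5): events B1->F, B4->S, B3->F, B5->T, B6->T, B7->T, B9->E, B8->F, B10->F, B11->T; covers B1=F, B3=F, B4=S, B5=T, B6=T, B7=T, B8=F, B9=E, B10=F, B11=T
input #5 (k=4, n=4, s=6): events B1->F, B4->S, B3->F, B5->F, B7->T, B9->E, B8->T; covers B1=F, B3=F, B4=S, B5=F, B7=T, B8=T, B9=E
together the pool reaches 12 outcomes: B1=F, B3=F, B4=S, B5=T, B5=F, B6=T, B7=T, B8=T, B8=F, B9=E, B10=F, B11=T
every size-1 subset falls short of the 12 outcomes (best: 10/12)
the canonical winner is {1, 5}: size 2, full 12-outcome coverage, earliest index list among size-2 covers
Answer: 2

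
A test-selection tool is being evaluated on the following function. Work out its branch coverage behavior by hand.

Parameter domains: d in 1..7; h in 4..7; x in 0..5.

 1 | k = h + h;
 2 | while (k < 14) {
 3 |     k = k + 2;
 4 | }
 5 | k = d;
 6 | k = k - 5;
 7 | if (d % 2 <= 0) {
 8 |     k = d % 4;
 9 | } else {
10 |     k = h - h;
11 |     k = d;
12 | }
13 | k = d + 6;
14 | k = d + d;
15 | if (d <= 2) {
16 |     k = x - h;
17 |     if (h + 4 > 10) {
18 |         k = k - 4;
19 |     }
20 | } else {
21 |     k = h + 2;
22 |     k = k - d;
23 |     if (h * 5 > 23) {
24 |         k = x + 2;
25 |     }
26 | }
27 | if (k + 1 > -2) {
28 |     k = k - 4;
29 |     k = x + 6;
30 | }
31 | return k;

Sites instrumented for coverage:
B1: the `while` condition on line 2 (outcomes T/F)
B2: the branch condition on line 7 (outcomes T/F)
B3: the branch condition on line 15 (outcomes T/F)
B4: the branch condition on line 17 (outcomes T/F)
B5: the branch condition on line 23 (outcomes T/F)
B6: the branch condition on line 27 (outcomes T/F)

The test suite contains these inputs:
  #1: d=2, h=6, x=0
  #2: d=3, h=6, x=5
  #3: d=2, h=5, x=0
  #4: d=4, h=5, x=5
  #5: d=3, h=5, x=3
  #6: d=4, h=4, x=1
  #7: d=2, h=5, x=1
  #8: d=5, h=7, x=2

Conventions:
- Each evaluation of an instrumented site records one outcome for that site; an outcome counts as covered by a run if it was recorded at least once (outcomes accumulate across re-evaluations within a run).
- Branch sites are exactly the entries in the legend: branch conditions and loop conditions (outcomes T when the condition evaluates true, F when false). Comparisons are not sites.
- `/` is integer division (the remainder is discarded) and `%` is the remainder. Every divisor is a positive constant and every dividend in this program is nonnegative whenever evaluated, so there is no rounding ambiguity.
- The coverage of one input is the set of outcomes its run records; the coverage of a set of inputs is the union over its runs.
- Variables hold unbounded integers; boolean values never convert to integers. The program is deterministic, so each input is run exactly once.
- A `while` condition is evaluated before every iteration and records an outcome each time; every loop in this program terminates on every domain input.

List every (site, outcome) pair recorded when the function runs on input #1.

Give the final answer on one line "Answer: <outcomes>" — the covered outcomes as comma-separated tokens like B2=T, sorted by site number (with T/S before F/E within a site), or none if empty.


Simulating input #1 (d=2, h=6, x=0) step by step:
  B1->T, B1->F, B2->T, B3->T, B4->F, B6->F
deduplicating events, the covered set is: B1=T, B1=F, B2=T, B3=T, B4=F, B6=F
Answer: B1=T, B1=F, B2=T, B3=T, B4=F, B6=F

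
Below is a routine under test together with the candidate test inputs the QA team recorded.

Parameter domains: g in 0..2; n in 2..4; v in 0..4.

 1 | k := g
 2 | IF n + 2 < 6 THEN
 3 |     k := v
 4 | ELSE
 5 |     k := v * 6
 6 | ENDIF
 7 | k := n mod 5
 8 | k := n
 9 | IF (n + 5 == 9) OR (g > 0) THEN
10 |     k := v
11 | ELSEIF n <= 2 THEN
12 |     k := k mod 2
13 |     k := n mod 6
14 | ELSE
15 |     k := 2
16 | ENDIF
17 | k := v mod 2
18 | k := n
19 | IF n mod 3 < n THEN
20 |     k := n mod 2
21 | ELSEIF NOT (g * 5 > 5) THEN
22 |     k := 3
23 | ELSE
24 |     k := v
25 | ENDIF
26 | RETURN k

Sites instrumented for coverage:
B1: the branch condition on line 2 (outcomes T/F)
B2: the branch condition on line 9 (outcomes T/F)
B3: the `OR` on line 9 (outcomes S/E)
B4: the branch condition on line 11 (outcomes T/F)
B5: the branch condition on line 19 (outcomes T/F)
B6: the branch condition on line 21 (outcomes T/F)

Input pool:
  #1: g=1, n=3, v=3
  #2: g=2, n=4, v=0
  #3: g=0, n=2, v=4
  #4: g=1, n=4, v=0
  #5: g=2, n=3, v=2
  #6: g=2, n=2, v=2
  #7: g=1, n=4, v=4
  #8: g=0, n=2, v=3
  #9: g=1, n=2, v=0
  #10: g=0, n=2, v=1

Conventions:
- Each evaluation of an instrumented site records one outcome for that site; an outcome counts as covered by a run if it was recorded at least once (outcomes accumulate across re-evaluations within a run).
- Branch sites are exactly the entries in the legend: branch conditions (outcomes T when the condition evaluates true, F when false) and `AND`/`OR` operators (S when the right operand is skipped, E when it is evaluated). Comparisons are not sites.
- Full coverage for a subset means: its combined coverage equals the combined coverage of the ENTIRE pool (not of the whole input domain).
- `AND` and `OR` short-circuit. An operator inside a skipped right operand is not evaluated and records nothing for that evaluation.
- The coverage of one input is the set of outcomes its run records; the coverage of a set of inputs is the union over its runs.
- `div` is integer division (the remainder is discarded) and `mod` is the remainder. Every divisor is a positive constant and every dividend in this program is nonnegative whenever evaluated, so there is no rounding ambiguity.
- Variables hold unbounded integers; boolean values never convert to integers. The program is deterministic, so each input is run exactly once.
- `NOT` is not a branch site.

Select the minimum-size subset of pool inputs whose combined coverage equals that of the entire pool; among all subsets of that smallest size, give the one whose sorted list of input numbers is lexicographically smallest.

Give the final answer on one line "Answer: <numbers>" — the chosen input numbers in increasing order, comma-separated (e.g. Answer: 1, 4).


input #1, g=1, n=3, v=3: outcomes B1=T, B2=T, B3=E, B5=T
input #2, g=2, n=4, v=0: outcomes B1=F, B2=T, B3=S, B5=T
input #3, g=0, n=2, v=4: outcomes B1=T, B2=F, B3=E, B4=T, B5=F, B6=T
input #4, g=1, n=4, v=0: outcomes B1=F, B2=T, B3=S, B5=T
input #5, g=2, n=3, v=2: outcomes B1=T, B2=T, B3=E, B5=T
input #6, g=2, n=2, v=2: outcomes B1=T, B2=T, B3=E, B5=F, B6=F
input #7, g=1, n=4, v=4: outcomes B1=F, B2=T, B3=S, B5=T
input #8, g=0, n=2, v=3: outcomes B1=T, B2=F, B3=E, B4=T, B5=F, B6=T
input #9, g=1, n=2, v=0: outcomes B1=T, B2=T, B3=E, B5=F, B6=T
input #10, g=0, n=2, v=1: outcomes B1=T, B2=F, B3=E, B4=T, B5=F, B6=T
the full pool covers 11 outcomes: B1=T, B1=F, B2=T, B2=F, B3=S, B3=E, B4=T, B5=T, B5=F, B6=T, B6=F
size 1 is not enough: best union over all size-1 subsets is 6/11
size 2 is not enough: best union over all size-2 subsets is 10/11
size 3: inputs {2, 3, 6} cover all 11 outcomes, and no lexicographically smaller subset of this size does
Answer: 2, 3, 6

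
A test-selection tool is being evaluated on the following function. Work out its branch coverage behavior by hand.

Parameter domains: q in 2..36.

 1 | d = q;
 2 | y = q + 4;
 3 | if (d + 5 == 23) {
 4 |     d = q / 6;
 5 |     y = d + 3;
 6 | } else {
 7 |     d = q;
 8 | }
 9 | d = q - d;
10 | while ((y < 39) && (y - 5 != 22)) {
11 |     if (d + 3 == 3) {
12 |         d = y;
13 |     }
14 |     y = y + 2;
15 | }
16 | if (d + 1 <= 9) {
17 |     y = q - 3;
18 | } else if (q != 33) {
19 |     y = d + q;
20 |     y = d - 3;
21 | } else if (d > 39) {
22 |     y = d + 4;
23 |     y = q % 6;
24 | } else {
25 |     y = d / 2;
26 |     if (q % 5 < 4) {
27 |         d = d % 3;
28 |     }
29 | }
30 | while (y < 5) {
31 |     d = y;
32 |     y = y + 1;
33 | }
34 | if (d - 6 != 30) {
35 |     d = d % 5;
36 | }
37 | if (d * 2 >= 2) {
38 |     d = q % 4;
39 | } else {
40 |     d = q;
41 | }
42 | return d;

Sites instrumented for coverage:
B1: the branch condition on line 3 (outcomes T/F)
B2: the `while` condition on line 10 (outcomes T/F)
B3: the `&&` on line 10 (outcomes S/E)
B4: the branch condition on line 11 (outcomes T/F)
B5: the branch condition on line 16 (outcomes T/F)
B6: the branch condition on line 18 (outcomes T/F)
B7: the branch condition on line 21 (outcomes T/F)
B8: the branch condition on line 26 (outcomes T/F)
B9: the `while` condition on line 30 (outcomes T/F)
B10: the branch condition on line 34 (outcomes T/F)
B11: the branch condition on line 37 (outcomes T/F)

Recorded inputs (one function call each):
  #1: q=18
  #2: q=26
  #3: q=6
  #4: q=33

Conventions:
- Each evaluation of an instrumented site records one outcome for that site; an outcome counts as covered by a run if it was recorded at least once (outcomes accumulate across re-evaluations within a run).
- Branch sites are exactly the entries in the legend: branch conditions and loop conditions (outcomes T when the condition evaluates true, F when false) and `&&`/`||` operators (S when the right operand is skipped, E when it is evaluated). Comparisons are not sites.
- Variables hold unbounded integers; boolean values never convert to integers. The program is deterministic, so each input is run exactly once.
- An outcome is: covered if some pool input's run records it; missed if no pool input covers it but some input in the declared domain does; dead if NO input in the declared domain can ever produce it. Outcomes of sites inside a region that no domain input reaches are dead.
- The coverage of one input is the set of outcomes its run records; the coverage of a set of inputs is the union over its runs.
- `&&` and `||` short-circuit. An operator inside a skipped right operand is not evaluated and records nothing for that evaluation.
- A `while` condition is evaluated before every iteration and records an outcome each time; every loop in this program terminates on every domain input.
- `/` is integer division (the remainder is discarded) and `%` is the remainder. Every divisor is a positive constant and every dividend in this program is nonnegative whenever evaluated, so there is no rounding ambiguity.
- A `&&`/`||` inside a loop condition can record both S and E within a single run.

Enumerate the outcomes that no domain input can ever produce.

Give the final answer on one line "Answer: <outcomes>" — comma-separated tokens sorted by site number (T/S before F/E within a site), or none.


sweeping the full domain (35 inputs) for each outcome:
  B7=T: no domain input ever produces it -> dead
  B8=F: no domain input ever produces it -> dead
  reachable outcomes have witnesses, e.g. B1=T (e.g. q=18), B1=F (e.g. q=2), B2=T (e.g. q=2), B2=F (e.g. q=2)
Answer: B7=T, B8=F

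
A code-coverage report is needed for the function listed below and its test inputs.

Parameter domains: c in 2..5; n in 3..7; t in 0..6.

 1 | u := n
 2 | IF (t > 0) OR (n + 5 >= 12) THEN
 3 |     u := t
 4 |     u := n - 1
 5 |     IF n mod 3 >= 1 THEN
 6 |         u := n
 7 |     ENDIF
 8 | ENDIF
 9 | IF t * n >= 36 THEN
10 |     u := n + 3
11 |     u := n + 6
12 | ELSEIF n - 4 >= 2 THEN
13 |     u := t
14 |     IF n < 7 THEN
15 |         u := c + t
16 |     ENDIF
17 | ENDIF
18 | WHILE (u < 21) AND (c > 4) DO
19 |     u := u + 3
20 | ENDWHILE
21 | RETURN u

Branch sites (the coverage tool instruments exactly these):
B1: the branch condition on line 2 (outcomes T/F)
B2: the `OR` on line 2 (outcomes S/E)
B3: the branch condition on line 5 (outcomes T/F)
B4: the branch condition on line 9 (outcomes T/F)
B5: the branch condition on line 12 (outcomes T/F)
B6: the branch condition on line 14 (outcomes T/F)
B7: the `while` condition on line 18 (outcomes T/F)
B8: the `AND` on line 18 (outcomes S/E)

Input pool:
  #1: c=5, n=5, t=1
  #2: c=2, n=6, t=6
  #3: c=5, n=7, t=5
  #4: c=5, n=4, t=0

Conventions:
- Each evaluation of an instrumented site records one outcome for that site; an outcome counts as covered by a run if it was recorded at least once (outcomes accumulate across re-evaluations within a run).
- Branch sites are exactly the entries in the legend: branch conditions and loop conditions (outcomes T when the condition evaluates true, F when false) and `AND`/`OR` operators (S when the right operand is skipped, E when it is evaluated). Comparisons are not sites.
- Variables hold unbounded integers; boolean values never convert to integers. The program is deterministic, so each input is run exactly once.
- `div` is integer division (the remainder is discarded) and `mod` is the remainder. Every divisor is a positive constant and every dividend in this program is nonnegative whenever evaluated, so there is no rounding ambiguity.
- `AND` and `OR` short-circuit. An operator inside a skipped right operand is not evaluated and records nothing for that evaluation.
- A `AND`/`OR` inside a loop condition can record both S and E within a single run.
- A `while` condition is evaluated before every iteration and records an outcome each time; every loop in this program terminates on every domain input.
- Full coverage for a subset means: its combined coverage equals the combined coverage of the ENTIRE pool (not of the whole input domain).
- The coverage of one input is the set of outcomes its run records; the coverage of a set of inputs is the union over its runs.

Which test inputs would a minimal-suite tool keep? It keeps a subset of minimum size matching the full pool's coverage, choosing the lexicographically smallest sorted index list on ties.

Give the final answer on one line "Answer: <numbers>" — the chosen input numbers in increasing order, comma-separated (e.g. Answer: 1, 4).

#1 (c=5, n=5, t=1) -> B2->S, B1->T, B3->T, B4->F, B5->F, B8->E, B7->T, B8->E, B7->T, B8->E, B7->T, B8->E, B7->T, B8->E, ...; covered: B1=T, B2=S, B3=T, B4=F, B5=F, B7=T, B7=F, B8=S, B8=E
#2 (c=2, n=6, t=6) -> B2->S, B1->T, B3->F, B4->T, B8->E, B7->F; covered: B1=T, B2=S, B3=F, B4=T, B7=F, B8=E
#3 (c=5, n=7, t=5) -> B2->S, B1->T, B3->T, B4->F, B5->T, B6->F, B8->E, B7->T, B8->E, B7->T, B8->E, B7->T, B8->E, B7->T, ...; covered: B1=T, B2=S, B3=T, B4=F, B5=T, B6=F, B7=T, B7=F, B8=S, B8=E
#4 (c=5, n=4, t=0) -> B2->E, B1->F, B4->F, B5->F, B8->E, B7->T, B8->E, B7->T, B8->E, B7->T, B8->E, B7->T, B8->E, B7->T, ...; covered: B1=F, B2=E, B4=F, B5=F, B7=T, B7=F, B8=S, B8=E
pool-wide coverage (15 outcomes): B1=T, B1=F, B2=S, B2=E, B3=T, B3=F, B4=T, B4=F, B5=T, B5=F, B6=F, B7=T, B7=F, B8=S, B8=E
every size-1 subset falls short of the 15 outcomes (best: 10/15)
every size-2 subset falls short of the 15 outcomes (best: 13/15)
the canonical winner is {2, 3, 4}: size 3, full 15-outcome coverage, earliest index list among size-3 covers

Answer: 2, 3, 4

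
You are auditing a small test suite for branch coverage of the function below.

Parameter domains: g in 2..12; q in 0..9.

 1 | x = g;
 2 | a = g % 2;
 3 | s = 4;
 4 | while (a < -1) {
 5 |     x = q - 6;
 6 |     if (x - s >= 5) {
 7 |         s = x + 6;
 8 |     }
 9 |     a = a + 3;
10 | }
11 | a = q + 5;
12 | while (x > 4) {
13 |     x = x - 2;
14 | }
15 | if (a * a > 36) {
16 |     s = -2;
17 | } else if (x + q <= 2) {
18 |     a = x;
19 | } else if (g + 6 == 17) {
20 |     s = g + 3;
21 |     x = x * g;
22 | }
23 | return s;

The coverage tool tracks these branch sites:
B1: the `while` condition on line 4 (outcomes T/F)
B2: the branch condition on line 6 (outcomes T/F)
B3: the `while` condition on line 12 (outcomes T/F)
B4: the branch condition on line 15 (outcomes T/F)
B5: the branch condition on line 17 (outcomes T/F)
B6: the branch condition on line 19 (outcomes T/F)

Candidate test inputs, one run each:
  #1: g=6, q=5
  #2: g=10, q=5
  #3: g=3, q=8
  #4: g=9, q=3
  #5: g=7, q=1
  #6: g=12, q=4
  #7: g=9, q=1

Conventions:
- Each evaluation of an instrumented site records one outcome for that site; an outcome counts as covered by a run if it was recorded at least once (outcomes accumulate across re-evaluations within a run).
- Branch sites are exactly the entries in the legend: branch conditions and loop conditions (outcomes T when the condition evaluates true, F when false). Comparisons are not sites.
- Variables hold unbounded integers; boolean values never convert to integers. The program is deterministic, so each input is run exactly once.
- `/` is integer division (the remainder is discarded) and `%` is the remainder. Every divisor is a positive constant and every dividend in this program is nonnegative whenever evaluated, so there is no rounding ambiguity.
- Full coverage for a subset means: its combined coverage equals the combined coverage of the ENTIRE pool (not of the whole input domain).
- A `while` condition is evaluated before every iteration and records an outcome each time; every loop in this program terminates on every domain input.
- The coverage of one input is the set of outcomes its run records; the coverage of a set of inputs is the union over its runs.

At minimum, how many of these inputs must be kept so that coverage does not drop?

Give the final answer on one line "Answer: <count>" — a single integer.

run #1 (g=6, q=5) runs B1->F, B3->T, B3->F, B4->T; records B1=F, B3=T, B3=F, B4=T
run #2 (g=10, q=5) runs B1->F, B3->T, B3->T, B3->T, B3->F, B4->T; records B1=F, B3=T, B3=F, B4=T
run #3 (g=3, q=8) runs B1->F, B3->F, B4->T; records B1=F, B3=F, B4=T
run #4 (g=9, q=3) runs B1->F, B3->T, B3->T, B3->T, B3->F, B4->T; records B1=F, B3=T, B3=F, B4=T
run #5 (g=7, q=1) runs B1->F, B3->T, B3->T, B3->F, B4->F, B5->F, B6->F; records B1=F, B3=T, B3=F, B4=F, B5=F, B6=F
run #6 (g=12, q=4) runs B1->F, B3->T, B3->T, B3->T, B3->T, B3->F, B4->T; records B1=F, B3=T, B3=F, B4=T
run #7 (g=9, q=1) runs B1->F, B3->T, B3->T, B3->T, B3->F, B4->F, B5->F, B6->F; records B1=F, B3=T, B3=F, B4=F, B5=F, B6=F
pool-wide coverage (7 outcomes): B1=F, B3=T, B3=F, B4=T, B4=F, B5=F, B6=F
size 1 is not enough: best union over all size-1 subsets is 6/7
the canonical winner is {1, 5}: size 2, full 7-outcome coverage, earliest index list among size-2 covers

Answer: 2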